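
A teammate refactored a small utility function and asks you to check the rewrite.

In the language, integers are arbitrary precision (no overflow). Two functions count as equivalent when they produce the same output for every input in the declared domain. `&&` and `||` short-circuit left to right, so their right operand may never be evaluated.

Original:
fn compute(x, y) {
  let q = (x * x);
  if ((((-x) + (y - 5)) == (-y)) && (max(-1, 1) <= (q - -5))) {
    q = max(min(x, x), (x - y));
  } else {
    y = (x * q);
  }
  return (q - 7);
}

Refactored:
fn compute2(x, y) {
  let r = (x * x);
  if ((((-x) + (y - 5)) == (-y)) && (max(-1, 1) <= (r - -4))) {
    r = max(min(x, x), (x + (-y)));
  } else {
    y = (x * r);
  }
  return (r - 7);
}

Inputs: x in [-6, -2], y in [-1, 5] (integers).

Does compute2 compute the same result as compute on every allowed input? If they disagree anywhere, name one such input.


Equivalent. The suspicious edit (`-5` became `-4`) never changes the result for any input inside the declared domain.
Checked all 35 inputs in the declared domain: the outputs agree on every one.
Tracing x=-5, y=-1: compute: q := 25 | ((((-x) + (y - 5)) == (-y)) && (max(-1, 1) <= (q - -5))): false | y := -125 | result 18 | compute2: r := 25 | ((((-x) + (y - 5)) == (-y)) && (max(-1, 1) <= (r - -4))): false | y := -125 | result 18 — matching result 18.
verdict: equivalent


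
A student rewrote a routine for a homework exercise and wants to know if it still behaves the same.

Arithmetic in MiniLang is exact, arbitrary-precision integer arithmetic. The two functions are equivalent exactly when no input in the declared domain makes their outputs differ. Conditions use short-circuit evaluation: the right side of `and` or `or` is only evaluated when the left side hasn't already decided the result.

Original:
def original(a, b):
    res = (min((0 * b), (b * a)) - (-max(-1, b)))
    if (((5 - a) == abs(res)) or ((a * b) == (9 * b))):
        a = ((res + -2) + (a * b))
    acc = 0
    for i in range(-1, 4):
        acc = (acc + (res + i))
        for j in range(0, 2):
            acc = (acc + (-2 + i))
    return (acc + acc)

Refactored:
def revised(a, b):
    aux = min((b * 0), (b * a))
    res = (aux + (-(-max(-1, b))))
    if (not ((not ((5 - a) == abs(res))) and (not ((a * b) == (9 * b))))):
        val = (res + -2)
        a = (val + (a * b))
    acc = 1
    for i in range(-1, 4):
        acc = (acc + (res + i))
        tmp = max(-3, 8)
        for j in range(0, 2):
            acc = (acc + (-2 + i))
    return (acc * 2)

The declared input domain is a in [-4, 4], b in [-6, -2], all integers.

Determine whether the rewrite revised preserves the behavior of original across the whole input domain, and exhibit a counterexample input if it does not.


Take a=-4, b=-6.
original: res = -1; (((5 - a) == abs(res)) or ((a * b) == (9 * b))) -> false; acc = 0; [i=-1]; acc = -2; [j=0]; acc = -5; [j=1]; acc = -8; [i=0]; acc = -9; [j=0]; acc = -11; [j=1]; acc = -13; [i=1]; acc = -13; [j=0]; acc = -14; [j=1]; acc = -15; [i=2]; acc = -14; [j=0]; acc = -14; [j=1]; acc = -14; [i=3]; acc = -12; [j=0]; acc = -11; [j=1]; acc = -10; return -20
revised: aux = 0; res = -1; (not ((not ((5 - a) == abs(res))) and (not ((a * b) == (9 * b))))) -> false; acc = 1; [i=-1]; acc = -1; tmp = 8; [j=0]; acc = -4; [j=1]; acc = -7; [i=0]; acc = -8; tmp = 8; [j=0]; acc = -10; [j=1]; acc = -12; [i=1]; acc = -12; tmp = 8; [j=0]; acc = -13; [j=1]; acc = -14; [i=2]; acc = -13; tmp = 8; [j=0]; acc = -13; [j=1]; acc = -13; [i=3]; acc = -11; tmp = 8; [j=0]; acc = -10; [j=1]; acc = -9; return -18
-20 vs -18 — the two versions disagree here.
verdict: not equivalent; witness: a=-4, b=-6


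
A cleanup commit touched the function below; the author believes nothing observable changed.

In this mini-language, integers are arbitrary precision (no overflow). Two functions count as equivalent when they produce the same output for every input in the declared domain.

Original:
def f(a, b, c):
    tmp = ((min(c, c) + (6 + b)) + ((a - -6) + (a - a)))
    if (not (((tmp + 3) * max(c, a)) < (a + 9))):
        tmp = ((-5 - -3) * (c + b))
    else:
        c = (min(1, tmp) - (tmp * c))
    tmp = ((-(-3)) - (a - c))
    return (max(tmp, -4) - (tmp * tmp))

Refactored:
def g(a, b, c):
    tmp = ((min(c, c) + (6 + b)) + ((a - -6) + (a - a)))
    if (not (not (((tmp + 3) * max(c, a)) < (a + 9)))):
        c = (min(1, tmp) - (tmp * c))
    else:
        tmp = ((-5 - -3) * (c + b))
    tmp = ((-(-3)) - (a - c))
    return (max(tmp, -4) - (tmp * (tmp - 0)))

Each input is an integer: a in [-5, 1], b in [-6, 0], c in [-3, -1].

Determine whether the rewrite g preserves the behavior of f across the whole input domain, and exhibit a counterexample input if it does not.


The two versions differ — the changes include constant usage differs; and boolean connective usage differs; and arithmetic usage differs.
Spot check at a=0, b=-2, c=-2 — f: tmp=8, then (not (((tmp + 3) * max(c, a)) < (a + 9))) is false, then c=17, then tmp=20, then returns -380. g: tmp=8, then (not (not (((tmp + 3) * max(c, a)) < (a + 9)))) is true, then c=17, then tmp=20, then returns -380. Both give -380.
Checked all 147 inputs in the declared domain: the outputs agree on every one.
verdict: equivalent


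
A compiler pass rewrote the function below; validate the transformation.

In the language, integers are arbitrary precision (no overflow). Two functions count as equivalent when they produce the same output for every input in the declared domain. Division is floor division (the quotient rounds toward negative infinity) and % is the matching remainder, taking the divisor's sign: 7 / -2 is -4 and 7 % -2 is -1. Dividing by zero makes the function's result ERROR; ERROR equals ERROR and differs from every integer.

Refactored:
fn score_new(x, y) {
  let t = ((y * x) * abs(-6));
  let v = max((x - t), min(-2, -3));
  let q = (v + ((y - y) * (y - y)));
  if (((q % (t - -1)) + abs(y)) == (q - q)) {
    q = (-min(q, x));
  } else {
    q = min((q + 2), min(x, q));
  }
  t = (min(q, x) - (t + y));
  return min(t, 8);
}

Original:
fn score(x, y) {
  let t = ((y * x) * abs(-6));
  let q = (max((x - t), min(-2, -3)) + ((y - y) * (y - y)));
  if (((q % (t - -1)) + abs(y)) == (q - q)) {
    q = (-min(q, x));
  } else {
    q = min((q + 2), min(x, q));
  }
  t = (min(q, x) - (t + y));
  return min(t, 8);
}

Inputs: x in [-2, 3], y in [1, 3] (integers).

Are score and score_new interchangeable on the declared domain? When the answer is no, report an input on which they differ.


Comparing the listings, the differences include: statement counts differ, and local variable names differ.
Spot check at x=2, y=3 — score: t becomes 36; next q becomes -3; next (((q % (t - -1)) + abs(y)) == (q - q)) evaluates to false; next q becomes -3; next t becomes -42; next final value -42. score_new: t becomes 36; next v becomes -3; next q becomes -3; next (((q % (t - -1)) + abs(y)) == (q - q)) evaluates to false; next q becomes -3; next t becomes -42; next final value -42. Both give -42.
Across all 18 domain points the two functions coincide.
verdict: equivalent


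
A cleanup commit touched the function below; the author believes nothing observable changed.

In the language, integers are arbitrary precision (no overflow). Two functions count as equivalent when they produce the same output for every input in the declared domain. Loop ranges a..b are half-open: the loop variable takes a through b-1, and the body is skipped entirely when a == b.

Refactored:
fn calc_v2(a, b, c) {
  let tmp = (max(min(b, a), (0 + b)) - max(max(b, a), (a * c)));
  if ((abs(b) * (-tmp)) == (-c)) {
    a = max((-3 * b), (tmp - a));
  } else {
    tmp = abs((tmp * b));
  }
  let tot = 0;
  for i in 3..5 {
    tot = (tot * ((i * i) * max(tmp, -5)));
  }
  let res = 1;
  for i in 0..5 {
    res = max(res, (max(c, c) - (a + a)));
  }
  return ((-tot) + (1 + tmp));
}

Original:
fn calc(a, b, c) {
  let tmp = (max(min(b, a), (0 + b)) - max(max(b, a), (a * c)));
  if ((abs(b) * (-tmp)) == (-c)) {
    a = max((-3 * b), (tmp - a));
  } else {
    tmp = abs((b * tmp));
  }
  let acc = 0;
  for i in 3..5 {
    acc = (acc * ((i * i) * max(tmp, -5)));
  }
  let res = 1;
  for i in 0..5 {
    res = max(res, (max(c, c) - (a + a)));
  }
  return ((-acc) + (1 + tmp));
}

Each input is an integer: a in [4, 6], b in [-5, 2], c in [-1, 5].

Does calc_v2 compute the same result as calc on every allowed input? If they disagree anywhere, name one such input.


Reading the diff, among the changes: local variable names differ.
Spot check at a=5, b=-3, c=-1 — calc: tmp := -8 | ((abs(b) * (-tmp)) == (-c)): false | tmp := 24 | acc := 0 | iter i=3: | acc := 0 | iter i=4: | acc := 0 | res := 1 | iter i=0: | res := 1 | iter i=1: | res := 1 | iter i=2: | res := 1 | iter i=3: | res := 1 | iter i=4: | res := 1 | result 25. calc_v2: tmp := -8 | ((abs(b) * (-tmp)) == (-c)): false | tmp := 24 | tot := 0 | iter i=3: | tot := 0 | iter i=4: | tot := 0 | res := 1 | iter i=0: | res := 1 | iter i=1: | res := 1 | iter i=2: | res := 1 | iter i=3: | res := 1 | iter i=4: | res := 1 | result 25. Both give 25.
Sweeping the whole domain (168 inputs) finds no disagreement.
verdict: equivalent


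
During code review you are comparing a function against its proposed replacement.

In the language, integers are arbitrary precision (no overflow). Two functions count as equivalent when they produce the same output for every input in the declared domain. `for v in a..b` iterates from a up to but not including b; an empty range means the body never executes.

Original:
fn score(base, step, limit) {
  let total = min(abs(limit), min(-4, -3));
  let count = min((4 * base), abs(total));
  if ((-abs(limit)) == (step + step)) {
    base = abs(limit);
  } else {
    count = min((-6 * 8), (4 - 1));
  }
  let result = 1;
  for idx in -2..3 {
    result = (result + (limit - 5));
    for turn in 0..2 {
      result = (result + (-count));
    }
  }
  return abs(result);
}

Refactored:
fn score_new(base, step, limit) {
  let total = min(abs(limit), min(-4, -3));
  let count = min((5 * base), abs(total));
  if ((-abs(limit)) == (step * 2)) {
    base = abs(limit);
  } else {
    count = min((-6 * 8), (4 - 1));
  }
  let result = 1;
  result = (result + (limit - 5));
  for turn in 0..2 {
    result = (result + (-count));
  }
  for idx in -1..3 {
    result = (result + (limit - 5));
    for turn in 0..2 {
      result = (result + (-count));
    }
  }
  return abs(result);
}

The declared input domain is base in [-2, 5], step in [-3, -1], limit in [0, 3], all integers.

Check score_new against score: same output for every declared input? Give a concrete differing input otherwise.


These are not equivalent — on base=-2, step=-1, limit=2 the outputs split (66 vs 86).
score: total := -4 | count := -8 | ((-abs(limit)) == (step + step)): true | base := 2 | result := 1 | iter idx=-2: | result := -2 | iter turn=0: | result := 6 | iter turn=1: | result := 14 | iter idx=-1: | result := 11 | iter turn=0: | result := 19 | iter turn=1: | result := 27 | iter idx=0: | result := 24 | iter turn=0: | result := 32 | iter turn=1: | result := 40 | iter idx=1: | result := 37 | iter turn=0: | result := 45 | iter turn=1: | result := 53 | iter idx=2: | result := 50 | iter turn=0: | result := 58 | iter turn=1: | result := 66 | result 66
score_new: total := -4 | count := -10 | ((-abs(limit)) == (step * 2)): true | base := 2 | result := 1 | result := -2 | iter turn=0: | result := 8 | iter turn=1: | result := 18 | iter idx=-1: | result := 15 | iter turn=0: | result := 25 | iter turn=1: | result := 35 | iter idx=0: | result := 32 | iter turn=0: | result := 42 | iter turn=1: | result := 52 | iter idx=1: | result := 49 | iter turn=0: | result := 59 | iter turn=1: | result := 69 | iter idx=2: | result := 66 | iter turn=0: | result := 76 | iter turn=1: | result := 86 | result 86
verdict: not equivalent; witness: base=-2, step=-1, limit=2


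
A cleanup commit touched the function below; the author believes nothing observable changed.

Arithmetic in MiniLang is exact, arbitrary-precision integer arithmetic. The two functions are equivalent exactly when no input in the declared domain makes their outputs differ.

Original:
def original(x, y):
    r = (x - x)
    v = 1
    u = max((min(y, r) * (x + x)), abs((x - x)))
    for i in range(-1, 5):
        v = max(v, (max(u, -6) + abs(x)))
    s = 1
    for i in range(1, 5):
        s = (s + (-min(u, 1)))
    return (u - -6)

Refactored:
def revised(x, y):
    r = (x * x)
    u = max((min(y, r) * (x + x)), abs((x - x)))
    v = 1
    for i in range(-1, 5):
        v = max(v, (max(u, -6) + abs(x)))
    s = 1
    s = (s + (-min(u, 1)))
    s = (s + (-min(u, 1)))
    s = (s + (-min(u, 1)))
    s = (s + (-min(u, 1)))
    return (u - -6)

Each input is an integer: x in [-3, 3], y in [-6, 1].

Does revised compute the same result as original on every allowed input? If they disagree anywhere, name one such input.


These are not equivalent — on x=1, y=1 the outputs split (6 vs 8).
original: r := 0 | v := 1 | u := 0 | iter i=-1: | v := 1 | iter i=0: | v := 1 | iter i=1: | v := 1 | iter i=2: | v := 1 | iter i=3: | v := 1 | iter i=4: | v := 1 | s := 1 | iter i=1: | s := 1 | iter i=2: | s := 1 | iter i=3: | s := 1 | iter i=4: | s := 1 | result 6
revised: r := 1 | u := 2 | v := 1 | iter i=-1: | v := 3 | iter i=0: | v := 3 | iter i=1: | v := 3 | iter i=2: | v := 3 | iter i=3: | v := 3 | iter i=4: | v := 3 | s := 1 | s := 0 | s := -1 | s := -2 | s := -3 | result 8
verdict: not equivalent; witness: x=1, y=1


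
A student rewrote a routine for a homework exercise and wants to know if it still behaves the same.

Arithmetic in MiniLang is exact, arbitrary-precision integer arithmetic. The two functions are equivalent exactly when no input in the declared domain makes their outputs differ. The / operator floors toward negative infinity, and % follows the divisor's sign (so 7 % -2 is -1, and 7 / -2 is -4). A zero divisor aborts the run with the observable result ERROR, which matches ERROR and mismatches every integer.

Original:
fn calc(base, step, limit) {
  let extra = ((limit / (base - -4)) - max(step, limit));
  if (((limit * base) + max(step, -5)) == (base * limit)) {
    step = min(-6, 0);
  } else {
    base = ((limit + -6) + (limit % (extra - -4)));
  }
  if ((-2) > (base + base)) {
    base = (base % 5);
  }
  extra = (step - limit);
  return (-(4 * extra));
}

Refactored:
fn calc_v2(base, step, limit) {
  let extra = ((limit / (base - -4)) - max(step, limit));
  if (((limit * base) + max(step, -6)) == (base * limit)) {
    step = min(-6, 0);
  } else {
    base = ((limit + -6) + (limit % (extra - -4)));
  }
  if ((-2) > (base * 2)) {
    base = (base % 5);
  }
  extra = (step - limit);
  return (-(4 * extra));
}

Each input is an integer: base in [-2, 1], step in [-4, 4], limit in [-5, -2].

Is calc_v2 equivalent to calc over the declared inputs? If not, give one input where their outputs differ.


Equivalent. The one real change (`-5` became `-6`) has no effect anywhere in the declared ranges.
Checked all 144 inputs in the declared domain: the outputs agree on every one.
Spot check at base=-1, step=4, limit=-5 — calc: extra becomes -6; next (((limit * base) + max(step, -5)) == (base * limit)) evaluates to false; next base becomes -12; next ((-2) > (base + base)) evaluates to true; next base becomes 3; next extra becomes 9; next final value -36. calc_v2: extra becomes -6; next (((limit * base) + max(step, -6)) == (base * limit)) evaluates to false; next base becomes -12; next ((-2) > (base * 2)) evaluates to true; next base becomes 3; next extra becomes 9; next final value -36. Both give -36.
verdict: equivalent


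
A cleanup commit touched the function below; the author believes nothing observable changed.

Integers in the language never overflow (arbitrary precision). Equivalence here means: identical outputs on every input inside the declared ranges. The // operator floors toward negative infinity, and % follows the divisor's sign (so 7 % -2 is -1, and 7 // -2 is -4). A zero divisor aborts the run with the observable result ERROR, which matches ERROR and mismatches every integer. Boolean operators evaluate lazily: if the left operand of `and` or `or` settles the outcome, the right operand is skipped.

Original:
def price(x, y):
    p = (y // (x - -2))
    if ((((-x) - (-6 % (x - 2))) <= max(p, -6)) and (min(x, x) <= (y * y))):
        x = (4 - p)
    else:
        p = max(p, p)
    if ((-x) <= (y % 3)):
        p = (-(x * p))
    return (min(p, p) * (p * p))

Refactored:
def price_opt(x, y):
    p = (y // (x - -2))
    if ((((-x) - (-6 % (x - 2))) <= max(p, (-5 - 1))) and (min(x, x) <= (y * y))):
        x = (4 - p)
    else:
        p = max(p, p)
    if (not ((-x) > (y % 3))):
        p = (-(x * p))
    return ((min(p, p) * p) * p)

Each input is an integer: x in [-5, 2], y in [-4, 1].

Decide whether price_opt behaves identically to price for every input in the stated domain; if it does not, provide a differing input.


Differences: arithmetic usage differs; and constant usage differs; and comparison usage differs; and boolean connective usage differs — yet all 48 inputs agree.
verdict: equivalent


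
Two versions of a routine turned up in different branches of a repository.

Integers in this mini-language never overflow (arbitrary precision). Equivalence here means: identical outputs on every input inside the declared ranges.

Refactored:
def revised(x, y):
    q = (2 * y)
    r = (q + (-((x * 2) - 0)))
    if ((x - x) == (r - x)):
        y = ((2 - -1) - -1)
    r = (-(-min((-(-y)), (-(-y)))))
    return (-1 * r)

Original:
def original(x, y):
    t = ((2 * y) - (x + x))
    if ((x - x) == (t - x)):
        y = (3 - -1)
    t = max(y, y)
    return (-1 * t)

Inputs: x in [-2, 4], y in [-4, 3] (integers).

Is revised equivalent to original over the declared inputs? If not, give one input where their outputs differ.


The suspicious-looking change has no observable effect anywhere in the declared ranges; all 56 inputs agree.
verdict: equivalent


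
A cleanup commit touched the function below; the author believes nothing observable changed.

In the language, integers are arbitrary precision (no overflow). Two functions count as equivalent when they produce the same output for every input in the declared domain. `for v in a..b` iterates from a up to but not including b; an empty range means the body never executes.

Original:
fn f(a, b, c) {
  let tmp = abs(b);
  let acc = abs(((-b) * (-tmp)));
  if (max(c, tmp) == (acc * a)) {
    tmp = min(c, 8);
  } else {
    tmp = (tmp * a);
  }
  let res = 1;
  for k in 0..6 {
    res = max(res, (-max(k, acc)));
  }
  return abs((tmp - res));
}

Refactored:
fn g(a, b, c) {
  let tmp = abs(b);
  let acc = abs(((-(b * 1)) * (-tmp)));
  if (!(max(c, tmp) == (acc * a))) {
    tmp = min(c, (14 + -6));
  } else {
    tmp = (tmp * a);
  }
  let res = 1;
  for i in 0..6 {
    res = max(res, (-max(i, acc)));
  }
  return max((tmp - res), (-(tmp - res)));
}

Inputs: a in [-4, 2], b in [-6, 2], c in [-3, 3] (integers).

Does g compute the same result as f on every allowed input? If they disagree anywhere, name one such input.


Take a=-4, b=-6, c=-3.
f: tmp becomes 6; next acc becomes 36; next (max(c, tmp) == (acc * a)) evaluates to false; next tmp becomes -24; next res becomes 1; next at k=0:; next res becomes 1; next at k=1:; next res becomes 1; next at k=2:; next res becomes 1; next at k=3:; next res becomes 1; next at k=4:; next res becomes 1; next at k=5:; next res becomes 1; next final value 25
g: tmp becomes 6; next acc becomes 36; next (!(max(c, tmp) == (acc * a))) evaluates to true; next tmp becomes -3; next res becomes 1; next at i=0:; next res becomes 1; next at i=1:; next res becomes 1; next at i=2:; next res becomes 1; next at i=3:; next res becomes 1; next at i=4:; next res becomes 1; next at i=5:; next res becomes 1; next final value 4
25 != 4, so the rewrite changes behavior.
verdict: not equivalent; witness: a=-4, b=-6, c=-3


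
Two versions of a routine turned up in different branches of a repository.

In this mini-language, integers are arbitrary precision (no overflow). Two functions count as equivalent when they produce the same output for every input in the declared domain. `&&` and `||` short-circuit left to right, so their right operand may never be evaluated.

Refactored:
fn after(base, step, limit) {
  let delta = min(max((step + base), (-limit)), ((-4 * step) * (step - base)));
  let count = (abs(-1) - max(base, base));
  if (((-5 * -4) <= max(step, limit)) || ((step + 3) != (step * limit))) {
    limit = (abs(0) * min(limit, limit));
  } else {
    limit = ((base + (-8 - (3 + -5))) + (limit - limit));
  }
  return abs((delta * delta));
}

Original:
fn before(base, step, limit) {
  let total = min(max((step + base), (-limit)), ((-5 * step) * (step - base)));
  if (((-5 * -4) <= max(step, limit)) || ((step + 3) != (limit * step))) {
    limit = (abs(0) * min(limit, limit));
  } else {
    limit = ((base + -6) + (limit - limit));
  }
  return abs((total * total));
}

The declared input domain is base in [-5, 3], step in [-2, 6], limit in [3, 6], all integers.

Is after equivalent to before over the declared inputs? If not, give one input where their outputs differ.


The rewrite breaks on base=-5, step=1, limit=3, where the results are 900 and 576.
before: total = -30; (((-5 * -4) <= max(step, limit)) || ((step + 3) != (limit * step))) -> true; limit = 0; return 900
after: delta = -24; count = 6; (((-5 * -4) <= max(step, limit)) || ((step + 3) != (step * limit))) -> true; limit = 0; return 576
verdict: not equivalent; witness: base=-5, step=1, limit=3


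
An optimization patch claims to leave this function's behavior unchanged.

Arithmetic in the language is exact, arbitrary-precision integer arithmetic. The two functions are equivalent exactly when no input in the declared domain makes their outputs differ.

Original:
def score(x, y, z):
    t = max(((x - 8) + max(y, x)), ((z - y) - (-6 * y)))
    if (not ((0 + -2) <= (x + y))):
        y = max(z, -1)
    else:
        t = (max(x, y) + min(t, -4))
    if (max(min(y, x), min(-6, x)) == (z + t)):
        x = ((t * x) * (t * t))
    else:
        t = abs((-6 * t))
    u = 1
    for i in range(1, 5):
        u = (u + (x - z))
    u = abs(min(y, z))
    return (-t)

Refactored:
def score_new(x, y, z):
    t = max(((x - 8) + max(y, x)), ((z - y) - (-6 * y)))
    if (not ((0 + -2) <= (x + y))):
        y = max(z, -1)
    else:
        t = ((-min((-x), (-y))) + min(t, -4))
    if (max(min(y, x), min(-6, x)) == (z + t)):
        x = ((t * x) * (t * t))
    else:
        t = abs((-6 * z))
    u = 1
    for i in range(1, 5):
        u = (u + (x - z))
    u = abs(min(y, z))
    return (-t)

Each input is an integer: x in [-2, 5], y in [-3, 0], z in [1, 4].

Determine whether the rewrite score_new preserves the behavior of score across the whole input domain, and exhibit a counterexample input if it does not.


Take x=-2, y=-3, z=1.
score: t=-12, then (not ((0 + -2) <= (x + y))) is true, then y=1, then (max(min(y, x), min(-6, x)) == (z + t)) is false, then t=72, then u=1, then (i=1), then u=-2, then (i=2), then u=-5, then (i=3), then u=-8, then (i=4), then u=-11, then u=1, then returns -72
score_new: t=-12, then (not ((0 + -2) <= (x + y))) is true, then y=1, then (max(min(y, x), min(-6, x)) == (z + t)) is false, then t=6, then u=1, then (i=1), then u=-2, then (i=2), then u=-5, then (i=3), then u=-8, then (i=4), then u=-11, then u=1, then returns -6
-72 and -6 differ, so these are not the same function on this domain.
verdict: not equivalent; witness: x=-2, y=-3, z=1


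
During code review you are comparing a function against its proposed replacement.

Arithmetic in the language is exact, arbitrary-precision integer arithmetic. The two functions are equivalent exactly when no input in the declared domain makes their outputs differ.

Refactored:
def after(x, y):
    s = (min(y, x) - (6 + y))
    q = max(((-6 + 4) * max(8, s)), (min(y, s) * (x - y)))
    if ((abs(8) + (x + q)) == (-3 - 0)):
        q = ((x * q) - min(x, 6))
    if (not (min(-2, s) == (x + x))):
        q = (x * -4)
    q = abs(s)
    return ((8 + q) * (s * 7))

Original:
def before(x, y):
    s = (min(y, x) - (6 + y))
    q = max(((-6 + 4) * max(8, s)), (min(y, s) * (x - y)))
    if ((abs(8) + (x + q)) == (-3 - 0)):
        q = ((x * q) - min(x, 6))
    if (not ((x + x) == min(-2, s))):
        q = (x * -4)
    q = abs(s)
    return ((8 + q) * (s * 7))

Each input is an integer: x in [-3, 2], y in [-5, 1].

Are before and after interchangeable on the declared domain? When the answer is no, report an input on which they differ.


Reading the diff, among the changes: same computation, different form.
One worked example (x=-2, y=0) — before: s becomes -8; next q becomes 16; next ((abs(8) + (x + q)) == (-3 - 0)) evaluates to false; next (not ((x + x) == min(-2, s))) evaluates to true; next q becomes 8; next q becomes 8; next final value -896; after: s becomes -8; next q becomes 16; next ((abs(8) + (x + q)) == (-3 - 0)) evaluates to false; next (not (min(-2, s) == (x + x))) evaluates to true; next q becomes 8; next q becomes 8; next final value -896; agreement on -896.
Across all 42 domain points the two functions coincide.
verdict: equivalent


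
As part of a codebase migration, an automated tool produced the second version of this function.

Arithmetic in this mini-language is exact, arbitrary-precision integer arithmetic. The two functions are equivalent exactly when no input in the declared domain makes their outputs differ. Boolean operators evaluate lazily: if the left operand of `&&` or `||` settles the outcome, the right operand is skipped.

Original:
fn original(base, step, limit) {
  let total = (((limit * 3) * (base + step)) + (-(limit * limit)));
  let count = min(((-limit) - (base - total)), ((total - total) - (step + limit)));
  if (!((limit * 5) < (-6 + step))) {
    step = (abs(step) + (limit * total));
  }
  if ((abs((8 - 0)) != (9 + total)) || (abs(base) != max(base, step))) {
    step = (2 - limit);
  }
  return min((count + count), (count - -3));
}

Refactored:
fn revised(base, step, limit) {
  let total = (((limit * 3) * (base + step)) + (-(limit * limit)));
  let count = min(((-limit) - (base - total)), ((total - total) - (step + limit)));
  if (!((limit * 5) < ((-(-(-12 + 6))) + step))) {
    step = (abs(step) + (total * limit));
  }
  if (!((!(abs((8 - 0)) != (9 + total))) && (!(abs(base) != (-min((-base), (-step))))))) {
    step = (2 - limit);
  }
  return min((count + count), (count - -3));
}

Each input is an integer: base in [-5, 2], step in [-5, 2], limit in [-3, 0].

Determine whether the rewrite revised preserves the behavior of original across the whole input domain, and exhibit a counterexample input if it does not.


The two versions differ — the changes include min/max/abs usage differs; also constant usage differs; also boolean connective usage differs; also arithmetic usage differs.
One worked example (base=-3, step=-2, limit=0) — original: total becomes 0; next count becomes 2; next (!((limit * 5) < (-6 + step))) evaluates to true; next step becomes 2; next ((abs((8 - 0)) != (9 + total)) || (abs(base) != max(base, step))) evaluates to true; next step becomes 2; next final value 4; revised: total becomes 0; next count becomes 2; next (!((limit * 5) < ((-(-(-12 + 6))) + step))) evaluates to true; next step becomes 2; next (!((!(abs((8 - 0)) != (9 + total))) && (!(abs(base) != (-min((-base), (-step))))))) evaluates to true; next step becomes 2; next final value 4; agreement on 4.
Sweeping the whole domain (256 inputs) finds no disagreement.
verdict: equivalent


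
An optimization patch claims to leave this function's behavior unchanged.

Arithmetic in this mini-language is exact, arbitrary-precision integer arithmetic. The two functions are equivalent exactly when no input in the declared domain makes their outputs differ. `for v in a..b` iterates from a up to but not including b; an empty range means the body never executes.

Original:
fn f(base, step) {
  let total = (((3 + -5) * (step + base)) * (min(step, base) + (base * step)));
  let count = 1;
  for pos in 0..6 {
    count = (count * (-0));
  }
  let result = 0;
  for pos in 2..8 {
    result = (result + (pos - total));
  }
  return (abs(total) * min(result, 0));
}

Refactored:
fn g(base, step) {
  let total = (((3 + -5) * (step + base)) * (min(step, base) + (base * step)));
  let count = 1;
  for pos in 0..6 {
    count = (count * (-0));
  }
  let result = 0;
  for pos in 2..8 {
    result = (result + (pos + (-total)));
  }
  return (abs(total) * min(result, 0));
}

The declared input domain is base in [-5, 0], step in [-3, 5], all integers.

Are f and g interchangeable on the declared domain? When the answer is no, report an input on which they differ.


Changes here: arithmetic usage differs; the full 54-point sweep finds no disagreement.
verdict: equivalent


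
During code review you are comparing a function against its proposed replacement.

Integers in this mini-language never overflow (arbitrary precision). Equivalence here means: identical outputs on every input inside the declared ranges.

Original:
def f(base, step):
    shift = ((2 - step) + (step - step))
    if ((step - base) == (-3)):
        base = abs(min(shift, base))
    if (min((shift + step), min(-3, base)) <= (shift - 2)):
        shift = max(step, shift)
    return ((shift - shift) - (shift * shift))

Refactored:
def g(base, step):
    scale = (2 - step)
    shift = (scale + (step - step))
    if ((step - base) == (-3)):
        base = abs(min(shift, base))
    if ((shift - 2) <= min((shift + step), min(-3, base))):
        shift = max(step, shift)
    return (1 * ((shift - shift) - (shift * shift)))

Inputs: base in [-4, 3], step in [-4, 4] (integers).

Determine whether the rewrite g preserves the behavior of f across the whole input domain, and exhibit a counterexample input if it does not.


There is a counterexample at base=-4, step=2: -4 on one side, 0 on the other.
f: shift := 0 | ((step - base) == (-3)): false | (min((shift + step), min(-3, base)) <= (shift - 2)): true | shift := 2 | result -4
g: scale := 0 | shift := 0 | ((step - base) == (-3)): false | ((shift - 2) <= min((shift + step), min(-3, base))): false | result 0
verdict: not equivalent; witness: base=-4, step=2


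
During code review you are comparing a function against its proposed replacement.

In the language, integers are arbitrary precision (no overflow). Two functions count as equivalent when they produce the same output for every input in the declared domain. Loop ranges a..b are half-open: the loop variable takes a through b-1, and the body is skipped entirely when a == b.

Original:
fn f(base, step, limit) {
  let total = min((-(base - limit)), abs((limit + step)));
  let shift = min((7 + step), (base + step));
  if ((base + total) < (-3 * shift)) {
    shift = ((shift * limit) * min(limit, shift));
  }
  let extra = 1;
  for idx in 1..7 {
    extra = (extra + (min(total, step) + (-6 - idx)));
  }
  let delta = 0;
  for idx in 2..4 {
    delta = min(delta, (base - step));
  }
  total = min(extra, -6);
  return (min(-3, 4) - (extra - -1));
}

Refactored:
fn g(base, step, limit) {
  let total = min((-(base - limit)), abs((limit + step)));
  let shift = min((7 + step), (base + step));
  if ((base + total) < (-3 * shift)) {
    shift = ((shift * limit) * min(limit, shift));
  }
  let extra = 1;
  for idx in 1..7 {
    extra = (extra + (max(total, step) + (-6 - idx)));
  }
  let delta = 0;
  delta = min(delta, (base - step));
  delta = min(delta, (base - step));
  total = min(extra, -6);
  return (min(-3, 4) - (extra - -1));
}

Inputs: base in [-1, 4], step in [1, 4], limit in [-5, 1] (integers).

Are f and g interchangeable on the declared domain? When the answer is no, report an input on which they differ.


Run the pair on base=-1, step=1, limit=-5.
f: total := -4 | shift := 0 | ((base + total) < (-3 * shift)): true | shift := 0 | extra := 1 | iter idx=1: | extra := -10 | iter idx=2: | extra := -22 | iter idx=3: | extra := -35 | iter idx=4: | extra := -49 | iter idx=5: | extra := -64 | iter idx=6: | extra := -80 | delta := 0 | iter idx=2: | delta := -2 | iter idx=3: | delta := -2 | total := -80 | result 76
g: total := -4 | shift := 0 | ((base + total) < (-3 * shift)): true | shift := 0 | extra := 1 | iter idx=1: | extra := -5 | iter idx=2: | extra := -12 | iter idx=3: | extra := -20 | iter idx=4: | extra := -29 | iter idx=5: | extra := -39 | iter idx=6: | extra := -50 | delta := 0 | delta := -2 | delta := -2 | total := -50 | result 46
76 against 46: the behavior changed.
verdict: not equivalent; witness: base=-1, step=1, limit=-5


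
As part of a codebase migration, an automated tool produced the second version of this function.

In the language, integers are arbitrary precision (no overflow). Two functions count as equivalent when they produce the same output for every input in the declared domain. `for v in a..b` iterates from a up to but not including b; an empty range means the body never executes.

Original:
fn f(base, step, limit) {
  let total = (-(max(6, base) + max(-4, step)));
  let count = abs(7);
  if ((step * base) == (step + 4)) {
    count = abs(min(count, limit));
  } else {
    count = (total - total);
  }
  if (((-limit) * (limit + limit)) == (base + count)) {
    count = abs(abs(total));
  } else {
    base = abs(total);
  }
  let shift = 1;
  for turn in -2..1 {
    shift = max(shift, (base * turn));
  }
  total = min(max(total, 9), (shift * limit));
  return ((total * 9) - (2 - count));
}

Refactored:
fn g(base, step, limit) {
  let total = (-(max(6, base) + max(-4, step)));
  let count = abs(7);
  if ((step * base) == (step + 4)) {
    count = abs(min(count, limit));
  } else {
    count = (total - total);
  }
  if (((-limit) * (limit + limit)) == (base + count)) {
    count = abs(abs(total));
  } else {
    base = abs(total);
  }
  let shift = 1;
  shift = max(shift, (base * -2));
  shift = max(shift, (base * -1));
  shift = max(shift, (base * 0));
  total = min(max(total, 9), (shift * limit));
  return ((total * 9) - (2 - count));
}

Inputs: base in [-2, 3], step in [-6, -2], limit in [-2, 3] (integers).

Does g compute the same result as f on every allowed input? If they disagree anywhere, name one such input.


Equivalent — the differences include local variable names differ; loop structure differs; constant usage differs; statement counts differ; min/max/abs usage differs; arithmetic usage differs, yet no declared input distinguishes the two.
One worked example (base=-1, step=-4, limit=-1) — f: total := -2 | count := 7 | ((step * base) == (step + 4)): false | count := 0 | (((-limit) * (limit + limit)) == (base + count)): false | base := 2 | shift := 1 | iter turn=-2: | shift := 1 | iter turn=-1: | shift := 1 | iter turn=0: | shift := 1 | total := -1 | result -11; g: total := -2 | count := 7 | ((step * base) == (step + 4)): false | count := 0 | (((-limit) * (limit + limit)) == (base + count)): false | base := 2 | shift := 1 | shift := 1 | shift := 1 | shift := 1 | total := -1 | result -11; agreement on -11.
Checked all 180 inputs in the declared domain: the outputs agree on every one.
verdict: equivalent


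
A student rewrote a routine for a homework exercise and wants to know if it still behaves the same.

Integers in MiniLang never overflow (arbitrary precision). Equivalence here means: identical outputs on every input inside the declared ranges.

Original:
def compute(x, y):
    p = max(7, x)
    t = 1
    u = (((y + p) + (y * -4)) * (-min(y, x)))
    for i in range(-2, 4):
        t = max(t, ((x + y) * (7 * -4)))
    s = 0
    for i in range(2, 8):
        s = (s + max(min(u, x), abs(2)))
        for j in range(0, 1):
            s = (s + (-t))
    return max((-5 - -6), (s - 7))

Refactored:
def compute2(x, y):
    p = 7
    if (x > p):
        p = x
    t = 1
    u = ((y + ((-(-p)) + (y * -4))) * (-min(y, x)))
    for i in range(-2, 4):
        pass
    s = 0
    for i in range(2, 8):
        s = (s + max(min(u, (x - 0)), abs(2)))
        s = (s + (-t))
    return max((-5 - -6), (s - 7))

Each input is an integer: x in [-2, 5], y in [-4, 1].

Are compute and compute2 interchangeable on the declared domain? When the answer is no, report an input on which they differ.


Take x=3, y=-4.
compute: p becomes 7; next t becomes 1; next u becomes 76; next at i=-2:; next t becomes 28; next at i=-1:; next t becomes 28; next at i=0:; next t becomes 28; next at i=1:; next t becomes 28; next at i=2:; next t becomes 28; next at i=3:; next t becomes 28; next s becomes 0; next at i=2:; next s becomes 3; next at j=0:; next s becomes -25; next at i=3:; next s becomes -22; next at j=0:; next s becomes -50; next at i=4:; next s becomes -47; next at j=0:; next s becomes -75; next at i=5:; next s becomes -72; next at j=0:; next s becomes -100; next at i=6:; next s becomes -97; next at j=0:; next s becomes -125; next at i=7:; next s becomes -122; next at j=0:; next s becomes -150; next final value 1
compute2: p becomes 7; next (x > p) evaluates to false; next t becomes 1; next u becomes 76; next at i=-2:; next at i=-1:; next at i=0:; next at i=1:; next at i=2:; next at i=3:; next s becomes 0; next at i=2:; next s becomes 3; next s becomes 2; next at i=3:; next s becomes 5; next s becomes 4; next at i=4:; next s becomes 7; next s becomes 6; next at i=5:; next s becomes 9; next s becomes 8; next at i=6:; next s becomes 11; next s becomes 10; next at i=7:; next s becomes 13; next s becomes 12; next final value 5
1 against 5: the behavior changed.
verdict: not equivalent; witness: x=3, y=-4


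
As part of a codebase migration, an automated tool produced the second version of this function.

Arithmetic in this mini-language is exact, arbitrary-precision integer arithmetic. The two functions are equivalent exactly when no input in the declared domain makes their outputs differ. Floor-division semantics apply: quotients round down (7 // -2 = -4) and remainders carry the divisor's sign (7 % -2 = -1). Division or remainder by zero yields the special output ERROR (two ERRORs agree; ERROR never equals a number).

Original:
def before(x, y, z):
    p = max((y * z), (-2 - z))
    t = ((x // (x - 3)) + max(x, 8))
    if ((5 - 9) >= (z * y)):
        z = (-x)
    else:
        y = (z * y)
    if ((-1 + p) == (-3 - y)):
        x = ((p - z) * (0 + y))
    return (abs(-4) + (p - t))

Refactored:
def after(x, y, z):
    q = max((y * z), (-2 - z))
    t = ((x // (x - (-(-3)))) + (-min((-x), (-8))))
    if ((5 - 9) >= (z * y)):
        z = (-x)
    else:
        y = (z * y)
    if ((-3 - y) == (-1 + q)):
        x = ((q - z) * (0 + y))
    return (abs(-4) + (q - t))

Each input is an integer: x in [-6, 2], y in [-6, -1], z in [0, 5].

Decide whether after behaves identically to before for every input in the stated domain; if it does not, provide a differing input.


Changes here: min/max/abs usage differs, plus local variable names differ; the full 324-point sweep finds no disagreement.
verdict: equivalent


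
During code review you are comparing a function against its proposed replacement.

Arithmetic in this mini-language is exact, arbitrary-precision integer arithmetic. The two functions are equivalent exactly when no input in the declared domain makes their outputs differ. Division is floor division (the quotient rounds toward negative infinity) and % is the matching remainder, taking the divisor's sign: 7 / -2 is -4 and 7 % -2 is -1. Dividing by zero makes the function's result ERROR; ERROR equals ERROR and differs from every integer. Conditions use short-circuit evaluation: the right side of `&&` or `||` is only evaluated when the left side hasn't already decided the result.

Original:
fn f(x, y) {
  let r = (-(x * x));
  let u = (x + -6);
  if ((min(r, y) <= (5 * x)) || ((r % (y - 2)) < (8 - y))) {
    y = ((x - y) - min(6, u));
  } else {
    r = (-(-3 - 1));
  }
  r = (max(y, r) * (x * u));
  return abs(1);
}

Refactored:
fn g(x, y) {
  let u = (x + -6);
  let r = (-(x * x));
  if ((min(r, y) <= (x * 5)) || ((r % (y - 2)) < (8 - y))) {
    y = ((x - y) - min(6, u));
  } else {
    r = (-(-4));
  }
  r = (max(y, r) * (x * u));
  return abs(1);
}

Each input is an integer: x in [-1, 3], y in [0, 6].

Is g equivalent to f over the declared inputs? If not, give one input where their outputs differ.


Behavior is preserved: although constant usage differs, and arithmetic usage differs, the outputs never diverge.
Tracing x=-1, y=1: f: r := -1 | u := -7 | ((min(r, y) <= (5 * x)) || ((r % (y - 2)) < (8 - y))): true | y := 5 | r := 35 | result 1 | g: u := -7 | r := -1 | ((min(r, y) <= (x * 5)) || ((r % (y - 2)) < (8 - y))): true | y := 5 | r := 35 | result 1 — matching result 1.
An exhaustive pass over the 35 declared inputs shows identical outputs.
verdict: equivalent
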